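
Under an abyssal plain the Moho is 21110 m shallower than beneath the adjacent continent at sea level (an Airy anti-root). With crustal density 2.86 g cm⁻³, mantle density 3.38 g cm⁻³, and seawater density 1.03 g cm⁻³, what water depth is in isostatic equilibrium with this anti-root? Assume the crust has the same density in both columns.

Replacing a thickness d of crust by seawater at the top must be balanced by replacing crust with mantle at the base: d (ρ_c − ρ_w) = a (ρ_m − ρ_c).
d = a (ρ_m − ρ_c)/(ρ_c − ρ_w) = 21110 m × 0.52/1.83 = 6000 m.

6000 m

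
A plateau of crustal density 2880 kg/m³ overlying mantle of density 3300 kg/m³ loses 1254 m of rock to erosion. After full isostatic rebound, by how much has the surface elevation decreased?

Rebound u = e ρ_c/ρ_m = 1254 m × 2880/3300 = 1094 m.
Net surface drop = e − u = 1254 m − 1094 m = e (ρ_m − ρ_c)/ρ_m = 160 m.

160 m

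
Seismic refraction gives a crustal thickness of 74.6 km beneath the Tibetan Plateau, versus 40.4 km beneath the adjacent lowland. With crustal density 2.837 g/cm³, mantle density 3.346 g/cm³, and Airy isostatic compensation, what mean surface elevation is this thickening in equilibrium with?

Excess crust Δ = 74.6 km − 40.4 km = 34.2 km, split between elevation h and root r with h + r = Δ.
Airy balance ρ_c h = (ρ_m − ρ_c) r gives r = h ρ_c/(ρ_m − ρ_c), so h (1 + ρ_c/(ρ_m − ρ_c)) = Δ, i.e. h = Δ (ρ_m − ρ_c)/ρ_m.
h = 34.2 km × 0.509/3.346 = 5.2 km.

5.2 km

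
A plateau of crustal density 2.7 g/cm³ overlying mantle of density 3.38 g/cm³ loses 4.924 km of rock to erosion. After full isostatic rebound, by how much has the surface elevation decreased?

0.991 km

Rebound u = e ρ_c/ρ_m = 4.924 km × 2.7/3.38 = 3.933 km.
Net surface drop = e − u = 4.924 km − 3.933 km = e (ρ_m − ρ_c)/ρ_m = 0.991 km.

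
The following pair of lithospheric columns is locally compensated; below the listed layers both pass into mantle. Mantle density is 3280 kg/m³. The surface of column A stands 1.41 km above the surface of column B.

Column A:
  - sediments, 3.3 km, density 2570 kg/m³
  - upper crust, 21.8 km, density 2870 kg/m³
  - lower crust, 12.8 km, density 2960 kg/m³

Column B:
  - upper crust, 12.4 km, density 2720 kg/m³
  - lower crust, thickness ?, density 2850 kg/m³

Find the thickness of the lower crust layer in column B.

Take the compensation level at the base of the deeper column (depth z_c below the surface of column A) and equate Σ ρ_i t_i down to z_c; mantle fills any gap and the z_c terms cancel.
Column A: 3.3×2570 + 21.8×2870 + 12.8×2960 + (z_c − 37.9)×3280
Column B: 1.41×0 + 12.4×2720 + x×2850 + (z_c − 1.41 − 12.4 − x)×3280
The z_c×3280 term appears on both sides and cancels. Collect the known terms of each column as K = Σ(ρt)_known − 3280 × (depth of known layers): K_A = 108935 − 3280×37.9 = −15377; K_B = 33728 − 3280×(1.41 + 12.4) = −11568.8.
Balance: K_A = K_B − x×(3280 − 2850), so x = (K_B − K_A)/(3280 − 2850) = 3808.2/430 = 8.86 km.

8.86 km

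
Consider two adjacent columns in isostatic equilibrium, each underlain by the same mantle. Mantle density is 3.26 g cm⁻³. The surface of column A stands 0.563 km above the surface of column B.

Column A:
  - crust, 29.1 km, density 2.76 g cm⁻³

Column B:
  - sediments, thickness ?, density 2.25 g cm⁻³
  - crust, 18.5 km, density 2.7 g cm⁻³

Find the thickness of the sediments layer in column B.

Take the compensation level at the base of the deeper column (depth z_c below the surface of column A) and equate Σ ρ_i t_i down to z_c; mantle fills any gap and the z_c terms cancel.
Column A: 29.1×2.76 + (z_c − 29.1)×3.26
Column B: 0.563×0 + x×2.25 + 18.5×2.7 + (z_c − 0.563 − 18.5 − x)×3.26
The z_c×3.26 term appears on both sides and cancels. Collect the known terms of each column as K = Σ(ρt)_known − 3.26 × (depth of known layers): K_A = 80.316 − 3.26×29.1 = −14.55; K_B = 49.95 − 3.26×(0.563 + 18.5) = −12.19538.
Balance: K_A = K_B − x×(3.26 − 2.25), so x = (K_B − K_A)/(3.26 − 2.25) = 2.35462/1.01 = 2.33 km.

2.33 km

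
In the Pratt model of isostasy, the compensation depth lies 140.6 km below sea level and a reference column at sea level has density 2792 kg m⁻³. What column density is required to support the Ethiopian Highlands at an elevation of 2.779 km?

Pratt balance: ρ_ref D = ρ (D + h).
ρ = ρ_ref D/(D + h) = 2792 × 140.6 km/(140.6 km + 2.779 km) = 2740 kg m⁻³.

2740 kg m⁻³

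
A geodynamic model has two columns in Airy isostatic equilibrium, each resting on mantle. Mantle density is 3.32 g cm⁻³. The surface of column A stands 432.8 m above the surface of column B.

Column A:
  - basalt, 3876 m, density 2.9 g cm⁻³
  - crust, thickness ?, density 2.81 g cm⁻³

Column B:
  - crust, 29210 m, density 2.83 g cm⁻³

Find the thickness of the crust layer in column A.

Take the compensation level at the base of the deeper column (depth z_c below the surface of column A) and equate Σ ρ_i t_i down to z_c; mantle fills any gap and the z_c terms cancel.
Column A: 3876×2.9 + x×2.81 + (z_c − 3876 − x)×3.32
Column B: 432.8×0 + 29210×2.83 + (z_c − 432.8 − 29210)×3.32
The z_c×3.32 term appears on both sides and cancels. Collect the known terms of each column as K = Σ(ρt)_known − 3.32 × (depth of known layers): K_A = 11240.4 − 3.32×3876 = −1627.92; K_B = 82664.3 − 3.32×(432.8 + 29210) = −15749.796.
Balance: K_A − x×(3.32 − 2.81) = K_B, so x = (K_A − K_B)/(3.32 − 2.81) = 14121.9/0.51 = 27700 m.

27700 m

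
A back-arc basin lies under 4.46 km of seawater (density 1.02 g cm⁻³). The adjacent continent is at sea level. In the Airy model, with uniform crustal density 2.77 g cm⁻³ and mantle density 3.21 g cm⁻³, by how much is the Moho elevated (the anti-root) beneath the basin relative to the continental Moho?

In Airy isostatic equilibrium: replacing crust with seawater at the top is compensated by replacing crust with mantle at the base: d (ρ_c − ρ_w) = a (ρ_m − ρ_c).
a = d (ρ_c − ρ_w)/(ρ_m − ρ_c) = 4.46 km × 1.75/0.44 = 17.7 km.

17.7 km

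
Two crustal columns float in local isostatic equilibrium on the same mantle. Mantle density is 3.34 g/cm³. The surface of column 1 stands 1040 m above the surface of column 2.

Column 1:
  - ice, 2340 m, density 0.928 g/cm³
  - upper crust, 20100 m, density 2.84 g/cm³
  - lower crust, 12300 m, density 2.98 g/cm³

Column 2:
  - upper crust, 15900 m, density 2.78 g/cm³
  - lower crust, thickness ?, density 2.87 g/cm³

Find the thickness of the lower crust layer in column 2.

16500 m

Take the compensation level at the base of the deeper column (depth z_c below the surface of column 1) and equate Σ ρ_i t_i down to z_c; mantle fills any gap and the z_c terms cancel.
Column 1: 2340×0.928 + 20100×2.84 + 12300×2.98 + (z_c − 34740)×3.34
Column 2: 1040×0 + 15900×2.78 + x×2.87 + (z_c − 1040 − 15900 − x)×3.34
The z_c×3.34 term appears on both sides and cancels. Collect the known terms of each column as K = Σ(ρt)_known − 3.34 × (depth of known layers): K_1 = 95909.52 − 3.34×34740 = −20122.08; K_2 = 44202 − 3.34×(1040 + 15900) = −12377.6.
Balance: K_1 = K_2 − x×(3.34 − 2.87), so x = (K_2 − K_1)/(3.34 − 2.87) = 7744.48/0.47 = 16500 m.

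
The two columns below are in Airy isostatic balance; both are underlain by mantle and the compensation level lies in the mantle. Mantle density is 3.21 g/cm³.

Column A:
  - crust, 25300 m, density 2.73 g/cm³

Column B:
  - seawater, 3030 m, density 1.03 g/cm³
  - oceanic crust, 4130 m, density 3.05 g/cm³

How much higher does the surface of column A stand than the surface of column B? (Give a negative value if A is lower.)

1520 m

For any compensation level in the mantle, the mantle terms cancel and isostasy reduces to e = (Σt_A − Σt_B) − (Σ(ρt)_A − Σ(ρt)_B) / ρ_m.
Σt_A = 25300 m; Σt_B = 7160 m; Σ(ρt)_A = 69069; Σ(ρt)_B = 15717.4 (in m·g/cm³).
e = (25300 − 7160) − (69069 − 15717.4) / 3.21 = 1520 m.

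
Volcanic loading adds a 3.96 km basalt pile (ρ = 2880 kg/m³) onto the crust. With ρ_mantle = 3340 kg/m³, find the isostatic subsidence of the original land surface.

Subaerial loading: s = t ρ_load / ρ_m.
s = 3.96 km × 2880/3340 = 3.41 km.

3.41 km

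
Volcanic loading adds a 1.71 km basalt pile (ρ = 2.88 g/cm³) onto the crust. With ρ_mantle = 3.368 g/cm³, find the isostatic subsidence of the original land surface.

Subaerial loading: s = t ρ_load / ρ_m.
s = 1.71 km × 2.88/3.368 = 1.46 km.

1.46 km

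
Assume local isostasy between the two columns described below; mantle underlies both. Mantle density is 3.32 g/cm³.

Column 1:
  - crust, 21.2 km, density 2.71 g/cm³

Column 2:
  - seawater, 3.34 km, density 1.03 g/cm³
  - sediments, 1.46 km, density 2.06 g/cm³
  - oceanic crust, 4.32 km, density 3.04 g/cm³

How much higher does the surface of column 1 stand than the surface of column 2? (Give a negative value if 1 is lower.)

For any compensation level in the mantle, the mantle terms cancel and isostasy reduces to e = (Σt_1 − Σt_2) − (Σ(ρt)_1 − Σ(ρt)_2) / ρ_m.
Σt_1 = 21.2 km; Σt_2 = 9.12 km; Σ(ρt)_1 = 57.452; Σ(ρt)_2 = 19.5806 (in km·g/cm³).
e = (21.2 − 9.12) − (57.452 − 19.5806) / 3.32 = 0.673 km.

0.673 km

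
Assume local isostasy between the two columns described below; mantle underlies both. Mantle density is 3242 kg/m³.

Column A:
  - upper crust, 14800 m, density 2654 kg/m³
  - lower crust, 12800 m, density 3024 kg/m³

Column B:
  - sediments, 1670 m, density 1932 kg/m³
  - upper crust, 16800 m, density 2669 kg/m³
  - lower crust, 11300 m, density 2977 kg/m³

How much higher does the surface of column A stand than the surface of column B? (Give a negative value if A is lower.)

For any compensation level in the mantle, the mantle terms cancel and isostasy reduces to e = (Σt_A − Σt_B) − (Σ(ρt)_A − Σ(ρt)_B) / ρ_m.
Σt_A = 27600 m; Σt_B = 29770 m; Σ(ρt)_A = 77986400; Σ(ρt)_B = 81705740 (in m·kg/m³).
e = (27600 − 29770) − (77986400 − 81705740) / 3242 = −1020 m.

−1020 m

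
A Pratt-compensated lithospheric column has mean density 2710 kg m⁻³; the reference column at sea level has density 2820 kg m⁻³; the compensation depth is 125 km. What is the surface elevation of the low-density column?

5.07 km

ρ_ref D = ρ (D + h) → h = D (ρ_ref − ρ)/ρ.
h = 125 km × (2820 − 2710)/2710 = 5.07 km.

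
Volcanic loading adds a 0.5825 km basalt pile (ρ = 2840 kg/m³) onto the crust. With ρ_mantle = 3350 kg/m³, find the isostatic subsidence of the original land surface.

Subaerial loading: s = t ρ_load / ρ_m.
s = 0.5825 km × 2840/3350 = 0.494 km.

0.494 km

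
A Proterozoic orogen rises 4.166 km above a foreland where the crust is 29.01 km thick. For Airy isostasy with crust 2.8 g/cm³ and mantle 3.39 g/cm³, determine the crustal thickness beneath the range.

52.9 km

Root depth r = h ρ_c / (ρ_m − ρ_c) = 4.166 km × 2.8 / 0.59 = 19.77 km.
Total thickness = T + h + r = 29.01 km + 4.166 km + 19.77 km = 52.9 km.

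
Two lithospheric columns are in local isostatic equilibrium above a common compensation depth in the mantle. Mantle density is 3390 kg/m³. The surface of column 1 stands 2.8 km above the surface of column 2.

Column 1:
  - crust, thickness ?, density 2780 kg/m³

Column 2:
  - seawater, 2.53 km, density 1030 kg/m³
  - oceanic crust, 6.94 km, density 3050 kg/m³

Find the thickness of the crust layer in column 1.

29.2 km

Take the compensation level at the base of the deeper column (depth z_c below the surface of column 1) and equate Σ ρ_i t_i down to z_c; mantle fills any gap and the z_c terms cancel.
Column 1: x×2780 + (z_c − 0 − x)×3390
Column 2: 2.8×0 + 2.53×1030 + 6.94×3050 + (z_c − 2.8 − 9.47)×3390
The z_c×3390 term appears on both sides and cancels. Collect the known terms of each column as K = Σ(ρt)_known − 3390 × (depth of known layers): K_1 = 0 − 3390×0 = 0; K_2 = 23772.9 − 3390×(2.8 + 9.47) = −17822.4.
Balance: K_1 − x×(3390 − 2780) = K_2, so x = (K_1 − K_2)/(3390 − 2780) = 17822.4/610 = 29.2 km.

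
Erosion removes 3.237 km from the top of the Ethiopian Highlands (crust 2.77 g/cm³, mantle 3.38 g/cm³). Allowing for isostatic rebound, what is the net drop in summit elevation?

0.584 km

Rebound u = e ρ_c/ρ_m = 3.237 km × 2.77/3.38 = 2.653 km.
Net surface drop = e − u = 3.237 km − 2.653 km = e (ρ_m − ρ_c)/ρ_m = 0.584 km.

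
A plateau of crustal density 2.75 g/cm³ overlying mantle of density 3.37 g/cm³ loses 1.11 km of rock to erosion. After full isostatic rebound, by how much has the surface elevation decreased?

Rebound u = e ρ_c/ρ_m = 1.11 km × 2.75/3.37 = 0.9058 km.
Net surface drop = e − u = 1.11 km − 0.9058 km = e (ρ_m − ρ_c)/ρ_m = 0.204 km.

0.204 km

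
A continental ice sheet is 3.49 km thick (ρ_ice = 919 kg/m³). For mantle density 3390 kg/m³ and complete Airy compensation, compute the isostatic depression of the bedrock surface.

In Airy isostatic equilibrium: the ice load ρ_ice t is balanced by mantle displaced below, ρ_m s.
s = t ρ_ice / ρ_m = 3.49 km × 919/3390 = 0.946 km.

0.946 km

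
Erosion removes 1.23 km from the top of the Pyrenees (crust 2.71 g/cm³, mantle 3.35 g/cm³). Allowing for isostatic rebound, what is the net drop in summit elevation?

0.235 km

Rebound u = e ρ_c/ρ_m = 1.23 km × 2.71/3.35 = 0.995 km.
Net surface drop = e − u = 1.23 km − 0.995 km = e (ρ_m − ρ_c)/ρ_m = 0.235 km.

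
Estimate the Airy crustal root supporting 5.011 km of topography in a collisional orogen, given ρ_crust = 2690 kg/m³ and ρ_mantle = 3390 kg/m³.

Isostatic balance requires: the weight of the topography is balanced by the buoyancy of the root, ρ_c h = (ρ_m − ρ_c) r.
r = h · ρ_c / (ρ_m − ρ_c) = 5.011 km × 2690 / (3390 − 2690) = 19.3 km.

19.3 km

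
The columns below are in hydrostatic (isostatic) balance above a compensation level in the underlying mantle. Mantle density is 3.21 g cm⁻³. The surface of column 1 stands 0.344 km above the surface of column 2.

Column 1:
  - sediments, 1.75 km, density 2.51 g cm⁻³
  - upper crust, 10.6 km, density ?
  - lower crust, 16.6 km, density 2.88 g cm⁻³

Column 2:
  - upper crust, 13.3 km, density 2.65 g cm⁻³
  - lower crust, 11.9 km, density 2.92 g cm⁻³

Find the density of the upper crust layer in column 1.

Take the compensation level at the base of the deeper column (depth z_c below the surface of column 1) and equate Σ ρ_i t_i down to z_c; mantle fills any gap and the z_c terms cancel.
Column 1: 1.75×2.51 + 10.6×ρ + 16.6×2.88 + (z_c − 28.95)×3.21
Column 2: 0.344×0 + 13.3×2.65 + 11.9×2.92 + (z_c − 0.344 − 25.2)×3.21
The z_c×3.21 term appears on both sides and cancels. Collect the known terms of each column as K = Σ(ρt)_known − 3.21 × (depth of known layers): K_1 = 52.2005 − 3.21×28.95 = −40.729; K_2 = 69.993 − 3.21×(0.344 + 25.2) = −12.00324.
Balance: K_1 + 10.6×ρ = K_2, so ρ = (K_2 − K_1)/10.6 = 28.7258/10.6 = 2.71 g cm⁻³.

2.71 g cm⁻³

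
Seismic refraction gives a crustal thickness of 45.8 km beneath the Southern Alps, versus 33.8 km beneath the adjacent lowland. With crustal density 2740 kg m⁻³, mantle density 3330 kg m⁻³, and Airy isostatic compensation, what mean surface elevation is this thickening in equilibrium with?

Excess crust Δ = 45.8 km − 33.8 km = 12 km, split between elevation h and root r with h + r = Δ.
Airy balance ρ_c h = (ρ_m − ρ_c) r gives r = h ρ_c/(ρ_m − ρ_c), so h (1 + ρ_c/(ρ_m − ρ_c)) = Δ, i.e. h = Δ (ρ_m − ρ_c)/ρ_m.
h = 12 km × 590/3330 = 2.13 km.

2.13 km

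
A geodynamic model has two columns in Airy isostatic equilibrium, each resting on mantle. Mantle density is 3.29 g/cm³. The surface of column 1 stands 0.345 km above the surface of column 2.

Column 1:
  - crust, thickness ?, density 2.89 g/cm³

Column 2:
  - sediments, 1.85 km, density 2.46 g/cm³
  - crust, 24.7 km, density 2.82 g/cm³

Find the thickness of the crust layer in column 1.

Take the compensation level at the base of the deeper column (depth z_c below the surface of column 1) and equate Σ ρ_i t_i down to z_c; mantle fills any gap and the z_c terms cancel.
Column 1: x×2.89 + (z_c − 0 − x)×3.29
Column 2: 0.345×0 + 1.85×2.46 + 24.7×2.82 + (z_c − 0.345 − 26.55)×3.29
The z_c×3.29 term appears on both sides and cancels. Collect the known terms of each column as K = Σ(ρt)_known − 3.29 × (depth of known layers): K_1 = 0 − 3.29×0 = 0; K_2 = 74.205 − 3.29×(0.345 + 26.55) = −14.27955.
Balance: K_1 − x×(3.29 − 2.89) = K_2, so x = (K_1 − K_2)/(3.29 − 2.89) = 14.2795/0.4 = 35.7 km.

35.7 km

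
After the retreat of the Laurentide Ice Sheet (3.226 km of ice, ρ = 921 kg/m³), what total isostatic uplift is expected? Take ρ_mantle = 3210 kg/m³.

0.926 km

Removing the load lets mantle flow back in; uplift u satisfies ρ_ice t = ρ_m u.
u = t ρ_ice/ρ_m = 3.226 km × 921/3210 = 0.926 km.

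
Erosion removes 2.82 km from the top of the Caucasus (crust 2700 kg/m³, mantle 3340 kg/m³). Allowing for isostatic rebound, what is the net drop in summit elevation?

0.54 km

Rebound u = e ρ_c/ρ_m = 2.82 km × 2700/3340 = 2.28 km.
Net surface drop = e − u = 2.82 km − 2.28 km = e (ρ_m − ρ_c)/ρ_m = 0.54 km.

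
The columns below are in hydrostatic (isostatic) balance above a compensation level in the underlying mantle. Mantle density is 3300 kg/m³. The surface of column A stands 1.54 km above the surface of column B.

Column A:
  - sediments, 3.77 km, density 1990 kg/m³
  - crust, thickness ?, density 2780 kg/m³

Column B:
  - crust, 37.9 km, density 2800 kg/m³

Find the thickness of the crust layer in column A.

36.7 km

Take the compensation level at the base of the deeper column (depth z_c below the surface of column A) and equate Σ ρ_i t_i down to z_c; mantle fills any gap and the z_c terms cancel.
Column A: 3.77×1990 + x×2780 + (z_c − 3.77 − x)×3300
Column B: 1.54×0 + 37.9×2800 + (z_c − 1.54 − 37.9)×3300
The z_c×3300 term appears on both sides and cancels. Collect the known terms of each column as K = Σ(ρt)_known − 3300 × (depth of known layers): K_A = 7502.3 − 3300×3.77 = −4938.7; K_B = 106120 − 3300×(1.54 + 37.9) = −24032.
Balance: K_A − x×(3300 − 2780) = K_B, so x = (K_A − K_B)/(3300 − 2780) = 19093.3/520 = 36.7 km.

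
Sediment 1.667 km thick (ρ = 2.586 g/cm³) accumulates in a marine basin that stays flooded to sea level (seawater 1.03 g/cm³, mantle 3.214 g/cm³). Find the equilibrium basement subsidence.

Submarine loading: the sediment displaces seawater, and the subsidence is in turn flooded, so s (ρ_m − ρ_w) = t (ρ_sed − ρ_w).
s = 1.667 km × (2.586 − 1.03) / (3.214 − 1.03) = 1.19 km.

1.19 km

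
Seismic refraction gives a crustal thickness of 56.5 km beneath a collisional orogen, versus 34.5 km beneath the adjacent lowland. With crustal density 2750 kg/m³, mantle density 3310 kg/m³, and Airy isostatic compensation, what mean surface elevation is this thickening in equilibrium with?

Excess crust Δ = 56.5 km − 34.5 km = 22 km, split between elevation h and root r with h + r = Δ.
Airy balance ρ_c h = (ρ_m − ρ_c) r gives r = h ρ_c/(ρ_m − ρ_c), so h (1 + ρ_c/(ρ_m − ρ_c)) = Δ, i.e. h = Δ (ρ_m − ρ_c)/ρ_m.
h = 22 km × 560/3310 = 3.72 km.

3.72 km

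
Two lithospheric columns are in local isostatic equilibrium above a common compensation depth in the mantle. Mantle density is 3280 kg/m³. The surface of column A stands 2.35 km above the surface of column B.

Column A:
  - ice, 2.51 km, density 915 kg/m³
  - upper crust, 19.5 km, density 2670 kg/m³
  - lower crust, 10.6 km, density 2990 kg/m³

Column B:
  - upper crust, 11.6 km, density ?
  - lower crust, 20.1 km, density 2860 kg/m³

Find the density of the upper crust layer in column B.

Take the compensation level at the base of the deeper column (depth z_c below the surface of column A) and equate Σ ρ_i t_i down to z_c; mantle fills any gap and the z_c terms cancel.
Column A: 2.51×915 + 19.5×2670 + 10.6×2990 + (z_c − 32.61)×3280
Column B: 2.35×0 + 11.6×ρ + 20.1×2860 + (z_c − 2.35 − 31.7)×3280
The z_c×3280 term appears on both sides and cancels. Collect the known terms of each column as K = Σ(ρt)_known − 3280 × (depth of known layers): K_A = 86055.65 − 3280×32.61 = −20905.15; K_B = 57486 − 3280×(2.35 + 31.7) = −54198.
Balance: K_A = K_B + 11.6×ρ, so ρ = (K_A − K_B)/11.6 = 33292.8/11.6 = 2870 kg/m³.

2870 kg/m³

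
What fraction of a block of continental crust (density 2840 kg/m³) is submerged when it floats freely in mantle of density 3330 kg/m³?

Submerged fraction = ρ_obj/ρ_fluid = 2840/3330 = 0.853.

0.853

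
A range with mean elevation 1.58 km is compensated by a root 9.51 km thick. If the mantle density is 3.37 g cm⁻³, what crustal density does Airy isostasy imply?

ρ_c h = (ρ_m − ρ_c) r → ρ_c (h + r) = ρ_m r → ρ_c = ρ_m r / (h + r).
ρ_c = 3.37 × 9.51 km / (1.58 km + 9.51 km) = 2.89 g cm⁻³.

2.89 g cm⁻³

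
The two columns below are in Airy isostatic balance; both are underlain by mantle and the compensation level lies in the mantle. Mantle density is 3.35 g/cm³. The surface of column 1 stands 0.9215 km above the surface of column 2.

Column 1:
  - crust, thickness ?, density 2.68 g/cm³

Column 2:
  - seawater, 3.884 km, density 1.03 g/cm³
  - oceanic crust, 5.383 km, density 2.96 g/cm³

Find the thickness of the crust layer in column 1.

21.2 km

Take the compensation level at the base of the deeper column (depth z_c below the surface of column 1) and equate Σ ρ_i t_i down to z_c; mantle fills any gap and the z_c terms cancel.
Column 1: x×2.68 + (z_c − 0 − x)×3.35
Column 2: 0.9215×0 + 3.884×1.03 + 5.383×2.96 + (z_c − 0.9215 − 9.267)×3.35
The z_c×3.35 term appears on both sides and cancels. Collect the known terms of each column as K = Σ(ρt)_known − 3.35 × (depth of known layers): K_1 = 0 − 3.35×0 = 0; K_2 = 19.9342 − 3.35×(0.9215 + 9.267) = −14.197275.
Balance: K_1 − x×(3.35 − 2.68) = K_2, so x = (K_1 − K_2)/(3.35 − 2.68) = 14.1973/0.67 = 21.2 km.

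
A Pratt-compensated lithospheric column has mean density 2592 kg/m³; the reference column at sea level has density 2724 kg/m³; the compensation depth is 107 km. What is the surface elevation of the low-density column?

ρ_ref D = ρ (D + h) → h = D (ρ_ref − ρ)/ρ.
h = 107 km × (2724 − 2592)/2592 = 5.45 km.

5.45 km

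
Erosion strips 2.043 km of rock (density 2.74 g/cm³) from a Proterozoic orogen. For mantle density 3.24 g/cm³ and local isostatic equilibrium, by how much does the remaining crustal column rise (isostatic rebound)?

1.73 km

Unloading: uplift u = e ρ_c/ρ_m = 2.043 km × 2.74/3.24 = 1.73 km.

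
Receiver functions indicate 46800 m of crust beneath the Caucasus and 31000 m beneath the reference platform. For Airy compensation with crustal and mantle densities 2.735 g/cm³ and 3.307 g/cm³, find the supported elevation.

Excess crust Δ = 46800 m − 31000 m = 15800 m, split between elevation h and root r with h + r = Δ.
Airy balance ρ_c h = (ρ_m − ρ_c) r gives r = h ρ_c/(ρ_m − ρ_c), so h (1 + ρ_c/(ρ_m − ρ_c)) = Δ, i.e. h = Δ (ρ_m − ρ_c)/ρ_m.
h = 15800 m × 0.572/3.307 = 2730 m.

2730 m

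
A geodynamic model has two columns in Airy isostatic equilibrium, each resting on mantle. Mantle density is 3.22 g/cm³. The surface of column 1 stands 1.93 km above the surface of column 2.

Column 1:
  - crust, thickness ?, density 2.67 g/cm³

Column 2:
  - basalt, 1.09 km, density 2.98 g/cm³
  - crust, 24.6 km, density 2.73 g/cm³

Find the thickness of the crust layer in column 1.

33.7 km

Take the compensation level at the base of the deeper column (depth z_c below the surface of column 1) and equate Σ ρ_i t_i down to z_c; mantle fills any gap and the z_c terms cancel.
Column 1: x×2.67 + (z_c − 0 − x)×3.22
Column 2: 1.93×0 + 1.09×2.98 + 24.6×2.73 + (z_c − 1.93 − 25.69)×3.22
The z_c×3.22 term appears on both sides and cancels. Collect the known terms of each column as K = Σ(ρt)_known − 3.22 × (depth of known layers): K_1 = 0 − 3.22×0 = 0; K_2 = 70.4062 − 3.22×(1.93 + 25.69) = −18.5302.
Balance: K_1 − x×(3.22 − 2.67) = K_2, so x = (K_1 − K_2)/(3.22 − 2.67) = 18.5302/0.55 = 33.7 km.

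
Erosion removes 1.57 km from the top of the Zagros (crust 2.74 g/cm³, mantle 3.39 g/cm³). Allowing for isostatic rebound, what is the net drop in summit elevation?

0.301 km

Rebound u = e ρ_c/ρ_m = 1.57 km × 2.74/3.39 = 1.269 km.
Net surface drop = e − u = 1.57 km − 1.269 km = e (ρ_m − ρ_c)/ρ_m = 0.301 km.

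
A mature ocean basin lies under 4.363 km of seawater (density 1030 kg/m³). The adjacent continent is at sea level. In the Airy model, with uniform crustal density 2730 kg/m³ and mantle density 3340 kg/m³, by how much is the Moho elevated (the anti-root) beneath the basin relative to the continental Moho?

12.2 km

In Airy isostatic equilibrium: replacing crust with seawater at the top is compensated by replacing crust with mantle at the base: d (ρ_c − ρ_w) = a (ρ_m − ρ_c).
a = d (ρ_c − ρ_w)/(ρ_m − ρ_c) = 4.363 km × 1700/610 = 12.2 km.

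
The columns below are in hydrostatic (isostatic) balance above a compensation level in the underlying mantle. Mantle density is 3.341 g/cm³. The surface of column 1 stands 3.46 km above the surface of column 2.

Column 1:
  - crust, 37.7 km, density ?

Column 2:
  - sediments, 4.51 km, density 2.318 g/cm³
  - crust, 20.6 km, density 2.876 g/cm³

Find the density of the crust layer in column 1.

2.66 g/cm³

Take the compensation level at the base of the deeper column (depth z_c below the surface of column 1) and equate Σ ρ_i t_i down to z_c; mantle fills any gap and the z_c terms cancel.
Column 1: 37.7×ρ + (z_c − 37.7)×3.341
Column 2: 3.46×0 + 4.51×2.318 + 20.6×2.876 + (z_c − 3.46 − 25.11)×3.341
The z_c×3.341 term appears on both sides and cancels. Collect the known terms of each column as K = Σ(ρt)_known − 3.341 × (depth of known layers): K_1 = 0 − 3.341×37.7 = −125.9557; K_2 = 69.69978 − 3.341×(3.46 + 25.11) = −25.75259.
Balance: K_1 + 37.7×ρ = K_2, so ρ = (K_2 − K_1)/37.7 = 100.203/37.7 = 2.66 g/cm³.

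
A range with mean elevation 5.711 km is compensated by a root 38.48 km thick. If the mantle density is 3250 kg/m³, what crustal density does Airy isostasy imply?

ρ_c h = (ρ_m − ρ_c) r → ρ_c (h + r) = ρ_m r → ρ_c = ρ_m r / (h + r).
ρ_c = 3250 × 38.48 km / (5.711 km + 38.48 km) = 2830 kg/m³.

2830 kg/m³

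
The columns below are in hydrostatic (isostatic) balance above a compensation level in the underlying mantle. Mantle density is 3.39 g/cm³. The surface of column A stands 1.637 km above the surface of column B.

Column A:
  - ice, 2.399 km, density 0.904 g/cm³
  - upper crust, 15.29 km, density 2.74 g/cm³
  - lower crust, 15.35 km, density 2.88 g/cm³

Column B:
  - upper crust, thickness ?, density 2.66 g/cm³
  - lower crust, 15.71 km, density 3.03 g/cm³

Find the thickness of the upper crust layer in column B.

17.2 km

Take the compensation level at the base of the deeper column (depth z_c below the surface of column A) and equate Σ ρ_i t_i down to z_c; mantle fills any gap and the z_c terms cancel.
Column A: 2.399×0.904 + 15.29×2.74 + 15.35×2.88 + (z_c − 33.039)×3.39
Column B: 1.637×0 + x×2.66 + 15.71×3.03 + (z_c − 1.637 − 15.71 − x)×3.39
The z_c×3.39 term appears on both sides and cancels. Collect the known terms of each column as K = Σ(ρt)_known − 3.39 × (depth of known layers): K_A = 88.271296 − 3.39×33.039 = −23.730914; K_B = 47.6013 − 3.39×(1.637 + 15.71) = −11.20503.
Balance: K_A = K_B − x×(3.39 − 2.66), so x = (K_B − K_A)/(3.39 − 2.66) = 12.5259/0.73 = 17.2 km.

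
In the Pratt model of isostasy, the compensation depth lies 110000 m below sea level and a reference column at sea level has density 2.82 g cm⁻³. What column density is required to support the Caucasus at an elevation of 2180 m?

2.77 g cm⁻³

Pratt balance: ρ_ref D = ρ (D + h).
ρ = ρ_ref D/(D + h) = 2.82 × 110000 m/(110000 m + 2180 m) = 2.77 g cm⁻³.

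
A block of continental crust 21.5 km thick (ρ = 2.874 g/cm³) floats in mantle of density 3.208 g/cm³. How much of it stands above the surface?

Floating equilibrium: submerged depth d = t ρ_obj/ρ_fluid = 21.5 km × 2.874/3.208 = 19.26 km.
Freeboard = t − d = 21.5 km − 19.26 km = 2.24 km.

2.24 km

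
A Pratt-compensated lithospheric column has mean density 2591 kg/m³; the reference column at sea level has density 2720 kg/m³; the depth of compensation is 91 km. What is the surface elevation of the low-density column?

ρ_ref D = ρ (D + h) → h = D (ρ_ref − ρ)/ρ.
h = 91 km × (2720 − 2591)/2591 = 4.53 km.

4.53 km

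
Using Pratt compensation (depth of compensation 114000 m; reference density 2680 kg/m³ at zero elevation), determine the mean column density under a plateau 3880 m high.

2590 kg/m³

Pratt balance: ρ_ref D = ρ (D + h).
ρ = ρ_ref D/(D + h) = 2680 × 114000 m/(114000 m + 3880 m) = 2590 kg/m³.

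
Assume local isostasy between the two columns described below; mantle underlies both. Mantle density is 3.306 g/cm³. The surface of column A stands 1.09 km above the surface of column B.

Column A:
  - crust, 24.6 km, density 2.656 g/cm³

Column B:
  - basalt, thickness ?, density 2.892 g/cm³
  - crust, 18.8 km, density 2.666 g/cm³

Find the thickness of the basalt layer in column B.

Take the compensation level at the base of the deeper column (depth z_c below the surface of column A) and equate Σ ρ_i t_i down to z_c; mantle fills any gap and the z_c terms cancel.
Column A: 24.6×2.656 + (z_c − 24.6)×3.306
Column B: 1.09×0 + x×2.892 + 18.8×2.666 + (z_c − 1.09 − 18.8 − x)×3.306
The z_c×3.306 term appears on both sides and cancels. Collect the known terms of each column as K = Σ(ρt)_known − 3.306 × (depth of known layers): K_A = 65.3376 − 3.306×24.6 = −15.99; K_B = 50.1208 − 3.306×(1.09 + 18.8) = −15.63554.
Balance: K_A = K_B − x×(3.306 − 2.892), so x = (K_B − K_A)/(3.306 − 2.892) = 0.35446/0.414 = 0.856 km.

0.856 km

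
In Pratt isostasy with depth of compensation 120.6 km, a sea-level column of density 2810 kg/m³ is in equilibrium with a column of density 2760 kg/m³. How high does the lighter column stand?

ρ_ref D = ρ (D + h) → h = D (ρ_ref − ρ)/ρ.
h = 120.6 km × (2810 − 2760)/2760 = 2.18 km.

2.18 km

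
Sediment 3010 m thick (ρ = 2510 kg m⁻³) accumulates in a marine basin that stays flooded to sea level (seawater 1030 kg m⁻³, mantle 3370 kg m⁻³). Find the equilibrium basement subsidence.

1900 m

Submarine loading: the sediment displaces seawater, and the subsidence is in turn flooded, so s (ρ_m − ρ_w) = t (ρ_sed − ρ_w).
s = 3010 m × (2510 − 1030) / (3370 − 1030) = 1900 m.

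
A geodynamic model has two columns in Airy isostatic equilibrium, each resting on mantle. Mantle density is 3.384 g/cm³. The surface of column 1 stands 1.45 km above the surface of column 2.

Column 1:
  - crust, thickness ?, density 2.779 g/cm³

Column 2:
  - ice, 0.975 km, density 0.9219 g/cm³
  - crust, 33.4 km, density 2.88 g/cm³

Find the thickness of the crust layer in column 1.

39.9 km

Take the compensation level at the base of the deeper column (depth z_c below the surface of column 1) and equate Σ ρ_i t_i down to z_c; mantle fills any gap and the z_c terms cancel.
Column 1: x×2.779 + (z_c − 0 − x)×3.384
Column 2: 1.45×0 + 0.975×0.9219 + 33.4×2.88 + (z_c − 1.45 − 34.375)×3.384
The z_c×3.384 term appears on both sides and cancels. Collect the known terms of each column as K = Σ(ρt)_known − 3.384 × (depth of known layers): K_1 = 0 − 3.384×0 = 0; K_2 = 97.0908525 − 3.384×(1.45 + 34.375) = −24.1409475.
Balance: K_1 − x×(3.384 − 2.779) = K_2, so x = (K_1 − K_2)/(3.384 − 2.779) = 24.1409/0.605 = 39.9 km.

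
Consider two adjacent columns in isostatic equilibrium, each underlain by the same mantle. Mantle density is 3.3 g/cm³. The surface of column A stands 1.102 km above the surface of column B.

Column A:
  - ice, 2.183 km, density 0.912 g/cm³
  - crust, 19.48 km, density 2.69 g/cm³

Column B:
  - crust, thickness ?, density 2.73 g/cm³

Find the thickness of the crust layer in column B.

Take the compensation level at the base of the deeper column (depth z_c below the surface of column A) and equate Σ ρ_i t_i down to z_c; mantle fills any gap and the z_c terms cancel.
Column A: 2.183×0.912 + 19.48×2.69 + (z_c − 21.663)×3.3
Column B: 1.102×0 + x×2.73 + (z_c − 1.102 − 0 − x)×3.3
The z_c×3.3 term appears on both sides and cancels. Collect the known terms of each column as K = Σ(ρt)_known − 3.3 × (depth of known layers): K_A = 54.392096 − 3.3×21.663 = −17.095804; K_B = 0 − 3.3×(1.102 + 0) = −3.6366.
Balance: K_A = K_B − x×(3.3 − 2.73), so x = (K_B − K_A)/(3.3 − 2.73) = 13.4592/0.57 = 23.6 km.

23.6 km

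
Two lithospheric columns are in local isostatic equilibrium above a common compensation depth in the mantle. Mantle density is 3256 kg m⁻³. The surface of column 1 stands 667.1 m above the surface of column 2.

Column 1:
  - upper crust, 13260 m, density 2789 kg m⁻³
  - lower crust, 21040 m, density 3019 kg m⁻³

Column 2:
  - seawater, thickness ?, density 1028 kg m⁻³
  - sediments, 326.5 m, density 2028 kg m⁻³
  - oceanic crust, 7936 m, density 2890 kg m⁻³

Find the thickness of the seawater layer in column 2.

2560 m

Take the compensation level at the base of the deeper column (depth z_c below the surface of column 1) and equate Σ ρ_i t_i down to z_c; mantle fills any gap and the z_c terms cancel.
Column 1: 13260×2789 + 21040×3019 + (z_c − 34300)×3256
Column 2: 667.1×0 + x×1028 + 326.5×2028 + 7936×2890 + (z_c − 667.1 − 8262.5 − x)×3256
The z_c×3256 term appears on both sides and cancels. Collect the known terms of each column as K = Σ(ρt)_known − 3256 × (depth of known layers): K_1 = 100501900 − 3256×34300 = −11178900; K_2 = 23597182 − 3256×(667.1 + 8262.5) = −5477595.6.
Balance: K_1 = K_2 − x×(3256 − 1028), so x = (K_2 − K_1)/(3256 − 1028) = 5701300/2228 = 2560 m.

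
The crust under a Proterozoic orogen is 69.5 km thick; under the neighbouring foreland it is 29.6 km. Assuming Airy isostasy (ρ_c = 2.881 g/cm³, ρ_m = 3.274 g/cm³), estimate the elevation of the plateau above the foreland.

Excess crust Δ = 69.5 km − 29.6 km = 39.9 km, split between elevation h and root r with h + r = Δ.
Airy balance ρ_c h = (ρ_m − ρ_c) r gives r = h ρ_c/(ρ_m − ρ_c), so h (1 + ρ_c/(ρ_m − ρ_c)) = Δ, i.e. h = Δ (ρ_m − ρ_c)/ρ_m.
h = 39.9 km × 0.393/3.274 = 4.79 km.

4.79 km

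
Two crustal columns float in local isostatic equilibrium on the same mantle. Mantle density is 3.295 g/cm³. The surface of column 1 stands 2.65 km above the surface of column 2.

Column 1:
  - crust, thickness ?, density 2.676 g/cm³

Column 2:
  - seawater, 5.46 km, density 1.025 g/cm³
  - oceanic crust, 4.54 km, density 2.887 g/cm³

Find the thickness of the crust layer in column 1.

37.1 km

Take the compensation level at the base of the deeper column (depth z_c below the surface of column 1) and equate Σ ρ_i t_i down to z_c; mantle fills any gap and the z_c terms cancel.
Column 1: x×2.676 + (z_c − 0 − x)×3.295
Column 2: 2.65×0 + 5.46×1.025 + 4.54×2.887 + (z_c − 2.65 − 10)×3.295
The z_c×3.295 term appears on both sides and cancels. Collect the known terms of each column as K = Σ(ρt)_known − 3.295 × (depth of known layers): K_1 = 0 − 3.295×0 = 0; K_2 = 18.70348 − 3.295×(2.65 + 10) = −22.97827.
Balance: K_1 − x×(3.295 − 2.676) = K_2, so x = (K_1 − K_2)/(3.295 − 2.676) = 22.9783/0.619 = 37.1 km.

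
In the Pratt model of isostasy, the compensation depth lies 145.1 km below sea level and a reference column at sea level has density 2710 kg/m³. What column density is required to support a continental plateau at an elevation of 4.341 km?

Pratt balance: ρ_ref D = ρ (D + h).
ρ = ρ_ref D/(D + h) = 2710 × 145.1 km/(145.1 km + 4.341 km) = 2630 kg/m³.

2630 kg/m³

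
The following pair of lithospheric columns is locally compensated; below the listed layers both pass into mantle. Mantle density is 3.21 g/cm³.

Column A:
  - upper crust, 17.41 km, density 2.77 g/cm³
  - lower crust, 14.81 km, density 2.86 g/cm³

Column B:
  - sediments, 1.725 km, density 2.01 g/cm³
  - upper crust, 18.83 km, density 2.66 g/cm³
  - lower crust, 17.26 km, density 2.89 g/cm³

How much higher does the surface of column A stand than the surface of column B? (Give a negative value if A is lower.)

For any compensation level in the mantle, the mantle terms cancel and isostasy reduces to e = (Σt_A − Σt_B) − (Σ(ρt)_A − Σ(ρt)_B) / ρ_m.
Σt_A = 32.22 km; Σt_B = 37.815 km; Σ(ρt)_A = 90.5823; Σ(ρt)_B = 103.43645 (in km·g/cm³).
e = (32.22 − 37.815) − (90.5823 − 103.43645) / 3.21 = −1.59 km.

−1.59 km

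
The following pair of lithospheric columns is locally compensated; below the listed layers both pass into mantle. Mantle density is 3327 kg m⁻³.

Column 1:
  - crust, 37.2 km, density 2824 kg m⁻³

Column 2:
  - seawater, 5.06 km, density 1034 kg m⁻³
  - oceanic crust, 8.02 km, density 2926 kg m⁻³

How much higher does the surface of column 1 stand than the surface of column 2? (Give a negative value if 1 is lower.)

For any compensation level in the mantle, the mantle terms cancel and isostasy reduces to e = (Σt_1 − Σt_2) − (Σ(ρt)_1 − Σ(ρt)_2) / ρ_m.
Σt_1 = 37.2 km; Σt_2 = 13.08 km; Σ(ρt)_1 = 105052.8; Σ(ρt)_2 = 28698.56 (in km·kg m⁻³).
e = (37.2 − 13.08) − (105052.8 − 28698.56) / 3327 = 1.17 km.

1.17 km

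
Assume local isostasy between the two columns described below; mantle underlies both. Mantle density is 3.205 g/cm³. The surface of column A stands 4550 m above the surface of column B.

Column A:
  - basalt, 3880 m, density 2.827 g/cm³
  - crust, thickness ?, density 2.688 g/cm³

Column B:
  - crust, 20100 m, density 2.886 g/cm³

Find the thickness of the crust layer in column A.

37800 m

Take the compensation level at the base of the deeper column (depth z_c below the surface of column A) and equate Σ ρ_i t_i down to z_c; mantle fills any gap and the z_c terms cancel.
Column A: 3880×2.827 + x×2.688 + (z_c − 3880 − x)×3.205
Column B: 4550×0 + 20100×2.886 + (z_c − 4550 − 20100)×3.205
The z_c×3.205 term appears on both sides and cancels. Collect the known terms of each column as K = Σ(ρt)_known − 3.205 × (depth of known layers): K_A = 10968.76 − 3.205×3880 = −1466.64; K_B = 58008.6 − 3.205×(4550 + 20100) = −20994.65.
Balance: K_A − x×(3.205 − 2.688) = K_B, so x = (K_A − K_B)/(3.205 − 2.688) = 19528/0.517 = 37800 m.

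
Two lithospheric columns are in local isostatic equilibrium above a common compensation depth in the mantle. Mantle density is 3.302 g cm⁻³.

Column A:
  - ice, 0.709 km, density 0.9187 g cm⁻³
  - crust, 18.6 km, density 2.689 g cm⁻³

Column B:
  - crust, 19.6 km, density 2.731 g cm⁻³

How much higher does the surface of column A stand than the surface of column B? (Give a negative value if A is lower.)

For any compensation level in the mantle, the mantle terms cancel and isostasy reduces to e = (Σt_A − Σt_B) − (Σ(ρt)_A − Σ(ρt)_B) / ρ_m.
Σt_A = 19.309 km; Σt_B = 19.6 km; Σ(ρt)_A = 50.6667583; Σ(ρt)_B = 53.5276 (in km·g cm⁻³).
e = (19.309 − 19.6) − (50.6667583 − 53.5276) / 3.302 = 0.575 km.

0.575 km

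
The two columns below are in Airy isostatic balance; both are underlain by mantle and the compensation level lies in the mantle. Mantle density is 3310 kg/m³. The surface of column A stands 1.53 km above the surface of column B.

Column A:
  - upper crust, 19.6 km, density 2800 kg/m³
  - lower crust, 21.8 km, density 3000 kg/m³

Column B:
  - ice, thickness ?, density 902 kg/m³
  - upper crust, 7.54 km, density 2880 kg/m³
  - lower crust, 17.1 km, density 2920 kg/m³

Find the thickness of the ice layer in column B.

0.739 km

Take the compensation level at the base of the deeper column (depth z_c below the surface of column A) and equate Σ ρ_i t_i down to z_c; mantle fills any gap and the z_c terms cancel.
Column A: 19.6×2800 + 21.8×3000 + (z_c − 41.4)×3310
Column B: 1.53×0 + x×902 + 7.54×2880 + 17.1×2920 + (z_c − 1.53 − 24.64 − x)×3310
The z_c×3310 term appears on both sides and cancels. Collect the known terms of each column as K = Σ(ρt)_known − 3310 × (depth of known layers): K_A = 120280 − 3310×41.4 = −16754; K_B = 71647.2 − 3310×(1.53 + 24.64) = −14975.5.
Balance: K_A = K_B − x×(3310 − 902), so x = (K_B − K_A)/(3310 − 902) = 1778.5/2408 = 0.739 km.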